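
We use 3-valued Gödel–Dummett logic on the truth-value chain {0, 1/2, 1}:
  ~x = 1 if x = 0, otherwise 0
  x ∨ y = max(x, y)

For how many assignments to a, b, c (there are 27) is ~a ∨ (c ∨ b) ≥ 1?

value 1: 19 assignments (counts)
value 1/2: 6 assignments
value 0: 2 assignments
So 19 of the 27 assignments meet the threshold.

19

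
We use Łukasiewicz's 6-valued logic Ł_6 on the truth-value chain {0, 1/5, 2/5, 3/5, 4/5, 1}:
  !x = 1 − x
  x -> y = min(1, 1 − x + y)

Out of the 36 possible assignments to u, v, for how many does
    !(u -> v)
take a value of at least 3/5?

value 1: 1 assignment (counts)
value 4/5: 2 assignments (counts)
value 3/5: 3 assignments (counts)
value 2/5: 4 assignments
value 1/5: 5 assignments
value 0: 21 assignments
So 6 of the 36 assignments meet the threshold.

6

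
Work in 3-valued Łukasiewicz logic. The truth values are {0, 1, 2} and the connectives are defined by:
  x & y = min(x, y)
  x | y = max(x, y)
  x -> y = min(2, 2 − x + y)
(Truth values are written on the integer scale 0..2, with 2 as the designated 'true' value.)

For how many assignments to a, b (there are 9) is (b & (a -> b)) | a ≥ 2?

5

a = 0, b = 0 ↦ 0  <
a = 0, b = 1 ↦ 1  <
a = 0, b = 2 ↦ 2  ≥
a = 1, b = 0 ↦ 1  <
a = 1, b = 1 ↦ 1  <
a = 1, b = 2 ↦ 2  ≥
a = 2, b = 0 ↦ 2  ≥
a = 2, b = 1 ↦ 2  ≥
a = 2, b = 2 ↦ 2  ≥
So 5 of the 9 assignments meet the threshold.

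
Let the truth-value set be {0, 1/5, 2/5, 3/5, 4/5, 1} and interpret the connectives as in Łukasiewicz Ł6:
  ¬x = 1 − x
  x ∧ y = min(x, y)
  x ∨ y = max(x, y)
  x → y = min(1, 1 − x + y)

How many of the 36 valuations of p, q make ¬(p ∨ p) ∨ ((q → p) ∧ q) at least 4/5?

value 1: 7 assignments (counts)
value 4/5: 10 assignments (counts)
value 3/5: 10 assignments
value 2/5: 5 assignments
value 1/5: 3 assignments
value 0: 1 assignment
So 17 of the 36 assignments meet the threshold.

17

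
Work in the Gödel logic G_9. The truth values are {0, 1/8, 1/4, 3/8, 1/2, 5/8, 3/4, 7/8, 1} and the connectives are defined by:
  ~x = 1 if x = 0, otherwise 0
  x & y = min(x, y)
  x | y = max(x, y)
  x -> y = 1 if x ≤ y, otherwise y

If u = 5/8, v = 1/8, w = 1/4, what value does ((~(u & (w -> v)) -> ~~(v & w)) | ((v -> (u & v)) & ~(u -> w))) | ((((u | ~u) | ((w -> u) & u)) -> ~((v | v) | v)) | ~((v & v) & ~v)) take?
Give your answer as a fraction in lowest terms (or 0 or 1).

w -> v = 1/4 -> 1/8 = 1/8
u & (w -> v) = 5/8 & 1/8 = 1/8
~(u & (w -> v)) = ~1/8 = 0
v & w = 1/8 & 1/4 = 1/8
~(v & w) = ~1/8 = 0
~~(v & w) = ~0 = 1
~(u & (w -> v)) -> ~~(v & w) = 0 -> 1 = 1
u & v = 5/8 & 1/8 = 1/8
v -> (u & v) = 1/8 -> 1/8 = 1
u -> w = 5/8 -> 1/4 = 1/4
~(u -> w) = ~1/4 = 0
(v -> (u & v)) & ~(u -> w) = 1 & 0 = 0
(~(u & (w -> v)) -> ~~(v & w)) | ((v -> (u & v)) & ~(u -> w)) = 1 | 0 = 1
~u = ~5/8 = 0
u | ~u = 5/8 | 0 = 5/8
w -> u = 1/4 -> 5/8 = 1
(w -> u) & u = 1 & 5/8 = 5/8
(u | ~u) | ((w -> u) & u) = 5/8 | 5/8 = 5/8
v | v = 1/8 | 1/8 = 1/8
(v | v) | v = 1/8 | 1/8 = 1/8
~((v | v) | v) = ~1/8 = 0
((u | ~u) | ((w -> u) & u)) -> ~((v | v) | v) = 5/8 -> 0 = 0
v & v = 1/8 & 1/8 = 1/8
~v = ~1/8 = 0
(v & v) & ~v = 1/8 & 0 = 0
~((v & v) & ~v) = ~0 = 1
(((u | ~u) | ((w -> u) & u)) -> ~((v | v) | v)) | ~((v & v) & ~v) = 0 | 1 = 1
((~(u & (w -> v)) -> ~~(v & w)) | ((v -> (u & v)) & ~(u -> w))) | ((((u | ~u) | ((w -> u) & u)) -> ~((v | v) | v)) | ~((v & v) & ~v)) = 1 | 1 = 1

1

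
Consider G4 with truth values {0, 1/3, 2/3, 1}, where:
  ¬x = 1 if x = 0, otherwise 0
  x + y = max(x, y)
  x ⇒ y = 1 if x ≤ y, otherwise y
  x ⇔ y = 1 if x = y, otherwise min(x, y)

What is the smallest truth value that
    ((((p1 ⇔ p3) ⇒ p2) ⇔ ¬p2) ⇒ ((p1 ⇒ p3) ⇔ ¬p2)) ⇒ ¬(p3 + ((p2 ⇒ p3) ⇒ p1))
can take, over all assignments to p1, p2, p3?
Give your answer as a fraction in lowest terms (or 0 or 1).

0

Take p1 = 0, p2 = 0, p3 = 1/3:
p1 ⇔ p3 = 0 ⇔ 1/3 = 0
(p1 ⇔ p3) ⇒ p2 = 0 ⇒ 0 = 1
¬p2 = ¬0 = 1
((p1 ⇔ p3) ⇒ p2) ⇔ ¬p2 = 1 ⇔ 1 = 1
p1 ⇒ p3 = 0 ⇒ 1/3 = 1
¬p2 = ¬0 = 1
(p1 ⇒ p3) ⇔ ¬p2 = 1 ⇔ 1 = 1
(((p1 ⇔ p3) ⇒ p2) ⇔ ¬p2) ⇒ ((p1 ⇒ p3) ⇔ ¬p2) = 1 ⇒ 1 = 1
p2 ⇒ p3 = 0 ⇒ 1/3 = 1
(p2 ⇒ p3) ⇒ p1 = 1 ⇒ 0 = 0
p3 + ((p2 ⇒ p3) ⇒ p1) = 1/3 + 0 = 1/3
¬(p3 + ((p2 ⇒ p3) ⇒ p1)) = ¬1/3 = 0
((((p1 ⇔ p3) ⇒ p2) ⇔ ¬p2) ⇒ ((p1 ⇒ p3) ⇔ ¬p2)) ⇒ ¬(p3 + ((p2 ⇒ p3) ⇒ p1)) = 1 ⇒ 0 = 0
No assignment yields a value below 0, so this is the minimum.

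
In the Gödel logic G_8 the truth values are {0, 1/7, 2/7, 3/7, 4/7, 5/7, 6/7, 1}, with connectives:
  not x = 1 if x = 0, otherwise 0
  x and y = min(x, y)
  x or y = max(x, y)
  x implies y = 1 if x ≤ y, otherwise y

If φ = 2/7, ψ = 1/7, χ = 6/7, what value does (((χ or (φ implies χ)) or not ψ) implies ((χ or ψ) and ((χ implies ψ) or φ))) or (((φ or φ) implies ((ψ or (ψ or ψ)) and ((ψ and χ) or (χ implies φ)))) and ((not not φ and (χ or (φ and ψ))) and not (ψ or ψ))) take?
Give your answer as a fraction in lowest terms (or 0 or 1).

2/7

φ implies χ = 2/7 implies 6/7 = 1
χ or (φ implies χ) = 6/7 or 1 = 1
not ψ = not 1/7 = 0
(χ or (φ implies χ)) or not ψ = 1 or 0 = 1
χ or ψ = 6/7 or 1/7 = 6/7
χ implies ψ = 6/7 implies 1/7 = 1/7
(χ implies ψ) or φ = 1/7 or 2/7 = 2/7
(χ or ψ) and ((χ implies ψ) or φ) = 6/7 and 2/7 = 2/7
((χ or (φ implies χ)) or not ψ) implies ((χ or ψ) and ((χ implies ψ) or φ)) = 1 implies 2/7 = 2/7
φ or φ = 2/7 or 2/7 = 2/7
ψ or ψ = 1/7 or 1/7 = 1/7
ψ or (ψ or ψ) = 1/7 or 1/7 = 1/7
ψ and χ = 1/7 and 6/7 = 1/7
χ implies φ = 6/7 implies 2/7 = 2/7
(ψ and χ) or (χ implies φ) = 1/7 or 2/7 = 2/7
(ψ or (ψ or ψ)) and ((ψ and χ) or (χ implies φ)) = 1/7 and 2/7 = 1/7
(φ or φ) implies ((ψ or (ψ or ψ)) and ((ψ and χ) or (χ implies φ))) = 2/7 implies 1/7 = 1/7
not φ = not 2/7 = 0
not not φ = not 0 = 1
φ and ψ = 2/7 and 1/7 = 1/7
χ or (φ and ψ) = 6/7 or 1/7 = 6/7
not not φ and (χ or (φ and ψ)) = 1 and 6/7 = 6/7
ψ or ψ = 1/7 or 1/7 = 1/7
not (ψ or ψ) = not 1/7 = 0
(not not φ and (χ or (φ and ψ))) and not (ψ or ψ) = 6/7 and 0 = 0
((φ or φ) implies ((ψ or (ψ or ψ)) and ((ψ and χ) or (χ implies φ)))) and ((not not φ and (χ or (φ and ψ))) and not (ψ or ψ)) = 1/7 and 0 = 0
(((χ or (φ implies χ)) or not ψ) implies ((χ or ψ) and ((χ implies ψ) or φ))) or (((φ or φ) implies ((ψ or (ψ or ψ)) and ((ψ and χ) or (χ implies φ)))) and ((not not φ and (χ or (φ and ψ))) and not (ψ or ψ))) = 2/7 or 0 = 2/7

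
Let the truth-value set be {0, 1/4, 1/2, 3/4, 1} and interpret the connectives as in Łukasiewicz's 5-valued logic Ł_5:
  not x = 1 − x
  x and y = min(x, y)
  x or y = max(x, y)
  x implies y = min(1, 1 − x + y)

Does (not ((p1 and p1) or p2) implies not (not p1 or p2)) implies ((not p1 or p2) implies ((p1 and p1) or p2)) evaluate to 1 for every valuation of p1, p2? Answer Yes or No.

Yes

At p1 = 1/4, p2 = 1/2, for instance:
p1 and p1 = 1/4 and 1/4 = 1/4
(p1 and p1) or p2 = 1/4 or 1/2 = 1/2
not ((p1 and p1) or p2) = not 1/2 = 1/2
not p1 = not 1/4 = 3/4
not p1 or p2 = 3/4 or 1/2 = 3/4
not (not p1 or p2) = not 3/4 = 1/4
not ((p1 and p1) or p2) implies not (not p1 or p2) = 1/2 implies 1/4 = 3/4
(not p1 or p2) implies ((p1 and p1) or p2) = 3/4 implies 1/2 = 3/4
(not ((p1 and p1) or p2) implies not (not p1 or p2)) implies ((not p1 or p2) implies ((p1 and p1) or p2)) = 3/4 implies 3/4 = 1
and checking the remaining 24 assignments likewise gives ≥ 1 in every case.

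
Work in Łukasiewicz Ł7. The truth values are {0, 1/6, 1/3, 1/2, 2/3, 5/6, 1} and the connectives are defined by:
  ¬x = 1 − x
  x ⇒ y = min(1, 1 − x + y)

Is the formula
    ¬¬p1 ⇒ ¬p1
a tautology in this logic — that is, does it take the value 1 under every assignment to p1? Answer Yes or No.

Counterexample: take p1 = 2/3.
¬p1 = ¬2/3 = 1/3
¬¬p1 = ¬1/3 = 2/3
¬p1 = ¬2/3 = 1/3
¬¬p1 ⇒ ¬p1 = 2/3 ⇒ 1/3 = 2/3
This gives 2/3 ≠ 1.

No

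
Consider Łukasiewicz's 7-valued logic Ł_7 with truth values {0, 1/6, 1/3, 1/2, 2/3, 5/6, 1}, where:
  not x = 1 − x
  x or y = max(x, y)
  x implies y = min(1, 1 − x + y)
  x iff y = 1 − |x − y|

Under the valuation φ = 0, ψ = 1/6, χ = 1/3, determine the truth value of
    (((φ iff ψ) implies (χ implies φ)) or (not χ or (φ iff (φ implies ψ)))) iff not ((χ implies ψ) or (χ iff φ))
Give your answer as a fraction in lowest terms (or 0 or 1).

φ iff ψ = 0 iff 1/6 = 5/6
χ implies φ = 1/3 implies 0 = 2/3
(φ iff ψ) implies (χ implies φ) = 5/6 implies 2/3 = 5/6
not χ = not 1/3 = 2/3
φ implies ψ = 0 implies 1/6 = 1
φ iff (φ implies ψ) = 0 iff 1 = 0
not χ or (φ iff (φ implies ψ)) = 2/3 or 0 = 2/3
((φ iff ψ) implies (χ implies φ)) or (not χ or (φ iff (φ implies ψ))) = 5/6 or 2/3 = 5/6
χ implies ψ = 1/3 implies 1/6 = 5/6
χ iff φ = 1/3 iff 0 = 2/3
(χ implies ψ) or (χ iff φ) = 5/6 or 2/3 = 5/6
not ((χ implies ψ) or (χ iff φ)) = not 5/6 = 1/6
(((φ iff ψ) implies (χ implies φ)) or (not χ or (φ iff (φ implies ψ)))) iff not ((χ implies ψ) or (χ iff φ)) = 5/6 iff 1/6 = 1/3

1/3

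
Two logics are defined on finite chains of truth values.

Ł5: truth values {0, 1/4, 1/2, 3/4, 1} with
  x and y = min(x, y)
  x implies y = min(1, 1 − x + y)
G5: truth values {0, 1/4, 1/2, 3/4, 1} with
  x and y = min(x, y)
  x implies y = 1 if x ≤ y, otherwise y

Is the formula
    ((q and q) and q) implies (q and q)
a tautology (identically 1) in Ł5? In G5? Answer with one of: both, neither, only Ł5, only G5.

both

In Ł5: every assignment gives 1 — tautology.
In G5: every assignment gives 1 — tautology.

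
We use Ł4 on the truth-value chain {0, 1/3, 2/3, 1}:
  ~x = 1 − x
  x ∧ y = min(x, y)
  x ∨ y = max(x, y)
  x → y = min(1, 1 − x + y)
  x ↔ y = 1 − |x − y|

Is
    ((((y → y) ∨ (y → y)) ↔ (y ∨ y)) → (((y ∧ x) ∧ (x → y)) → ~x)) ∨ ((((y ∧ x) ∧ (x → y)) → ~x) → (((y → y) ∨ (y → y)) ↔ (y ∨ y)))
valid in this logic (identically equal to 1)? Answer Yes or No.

x = 0, y = 0 ↦ 1
x = 0, y = 1/3 ↦ 1
x = 0, y = 2/3 ↦ 1
x = 0, y = 1 ↦ 1
x = 1/3, y = 0 ↦ 1
x = 1/3, y = 1/3 ↦ 1
x = 1/3, y = 2/3 ↦ 1
x = 1/3, y = 1 ↦ 1
x = 2/3, y = 0 ↦ 1
x = 2/3, y = 1/3 ↦ 1
x = 2/3, y = 2/3 ↦ 1
x = 2/3, y = 1 ↦ 1
x = 1, y = 0 ↦ 1
x = 1, y = 1/3 ↦ 1
x = 1, y = 2/3 ↦ 1
x = 1, y = 1 ↦ 1
Every assignment gives a value ≥ 1.

Yes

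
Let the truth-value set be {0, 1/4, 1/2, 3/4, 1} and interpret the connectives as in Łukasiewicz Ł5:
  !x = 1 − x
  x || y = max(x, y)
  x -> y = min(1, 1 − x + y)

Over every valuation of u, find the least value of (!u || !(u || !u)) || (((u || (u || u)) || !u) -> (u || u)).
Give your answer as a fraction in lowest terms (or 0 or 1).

3/4

Take u = 1/4:
!u = !1/4 = 3/4
!u = !1/4 = 3/4
u || !u = 1/4 || 3/4 = 3/4
!(u || !u) = !3/4 = 1/4
!u || !(u || !u) = 3/4 || 1/4 = 3/4
u || u = 1/4 || 1/4 = 1/4
u || (u || u) = 1/4 || 1/4 = 1/4
!u = !1/4 = 3/4
(u || (u || u)) || !u = 1/4 || 3/4 = 3/4
u || u = 1/4 || 1/4 = 1/4
((u || (u || u)) || !u) -> (u || u) = 3/4 -> 1/4 = 1/2
(!u || !(u || !u)) || (((u || (u || u)) || !u) -> (u || u)) = 3/4 || 1/2 = 3/4
No assignment yields a value below 3/4, so this is the minimum.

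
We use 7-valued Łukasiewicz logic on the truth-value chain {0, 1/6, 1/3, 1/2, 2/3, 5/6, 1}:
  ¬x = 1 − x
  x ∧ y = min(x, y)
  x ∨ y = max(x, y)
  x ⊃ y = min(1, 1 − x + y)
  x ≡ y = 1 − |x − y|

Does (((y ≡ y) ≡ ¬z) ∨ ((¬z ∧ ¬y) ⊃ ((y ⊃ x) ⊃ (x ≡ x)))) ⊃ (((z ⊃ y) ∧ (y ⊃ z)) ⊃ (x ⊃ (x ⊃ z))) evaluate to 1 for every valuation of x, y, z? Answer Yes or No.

Counterexample: take x = 2/3, y = 0, z = 0.
y ≡ y = 0 ≡ 0 = 1
¬z = ¬0 = 1
(y ≡ y) ≡ ¬z = 1 ≡ 1 = 1
¬z = ¬0 = 1
¬y = ¬0 = 1
¬z ∧ ¬y = 1 ∧ 1 = 1
y ⊃ x = 0 ⊃ 2/3 = 1
x ≡ x = 2/3 ≡ 2/3 = 1
(y ⊃ x) ⊃ (x ≡ x) = 1 ⊃ 1 = 1
(¬z ∧ ¬y) ⊃ ((y ⊃ x) ⊃ (x ≡ x)) = 1 ⊃ 1 = 1
((y ≡ y) ≡ ¬z) ∨ ((¬z ∧ ¬y) ⊃ ((y ⊃ x) ⊃ (x ≡ x))) = 1 ∨ 1 = 1
z ⊃ y = 0 ⊃ 0 = 1
y ⊃ z = 0 ⊃ 0 = 1
(z ⊃ y) ∧ (y ⊃ z) = 1 ∧ 1 = 1
x ⊃ z = 2/3 ⊃ 0 = 1/3
x ⊃ (x ⊃ z) = 2/3 ⊃ 1/3 = 2/3
((z ⊃ y) ∧ (y ⊃ z)) ⊃ (x ⊃ (x ⊃ z)) = 1 ⊃ 2/3 = 2/3
(((y ≡ y) ≡ ¬z) ∨ ((¬z ∧ ¬y) ⊃ ((y ⊃ x) ⊃ (x ≡ x)))) ⊃ (((z ⊃ y) ∧ (y ⊃ z)) ⊃ (x ⊃ (x ⊃ z))) = 1 ⊃ 2/3 = 2/3
This gives 2/3 ≠ 1.

No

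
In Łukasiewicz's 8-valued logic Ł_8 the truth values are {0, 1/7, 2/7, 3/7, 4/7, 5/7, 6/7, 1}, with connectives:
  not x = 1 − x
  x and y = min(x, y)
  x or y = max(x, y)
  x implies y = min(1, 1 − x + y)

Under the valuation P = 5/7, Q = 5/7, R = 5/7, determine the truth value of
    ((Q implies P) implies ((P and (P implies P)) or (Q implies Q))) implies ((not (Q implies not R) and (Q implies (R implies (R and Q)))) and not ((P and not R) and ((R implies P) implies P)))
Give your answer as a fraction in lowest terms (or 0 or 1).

Q implies P = 5/7 implies 5/7 = 1
P implies P = 5/7 implies 5/7 = 1
P and (P implies P) = 5/7 and 1 = 5/7
Q implies Q = 5/7 implies 5/7 = 1
(P and (P implies P)) or (Q implies Q) = 5/7 or 1 = 1
(Q implies P) implies ((P and (P implies P)) or (Q implies Q)) = 1 implies 1 = 1
not R = not 5/7 = 2/7
Q implies not R = 5/7 implies 2/7 = 4/7
not (Q implies not R) = not 4/7 = 3/7
R and Q = 5/7 and 5/7 = 5/7
R implies (R and Q) = 5/7 implies 5/7 = 1
Q implies (R implies (R and Q)) = 5/7 implies 1 = 1
not (Q implies not R) and (Q implies (R implies (R and Q))) = 3/7 and 1 = 3/7
not R = not 5/7 = 2/7
P and not R = 5/7 and 2/7 = 2/7
R implies P = 5/7 implies 5/7 = 1
(R implies P) implies P = 1 implies 5/7 = 5/7
(P and not R) and ((R implies P) implies P) = 2/7 and 5/7 = 2/7
not ((P and not R) and ((R implies P) implies P)) = not 2/7 = 5/7
(not (Q implies not R) and (Q implies (R implies (R and Q)))) and not ((P and not R) and ((R implies P) implies P)) = 3/7 and 5/7 = 3/7
((Q implies P) implies ((P and (P implies P)) or (Q implies Q))) implies ((not (Q implies not R) and (Q implies (R implies (R and Q)))) and not ((P and not R) and ((R implies P) implies P))) = 1 implies 3/7 = 3/7

3/7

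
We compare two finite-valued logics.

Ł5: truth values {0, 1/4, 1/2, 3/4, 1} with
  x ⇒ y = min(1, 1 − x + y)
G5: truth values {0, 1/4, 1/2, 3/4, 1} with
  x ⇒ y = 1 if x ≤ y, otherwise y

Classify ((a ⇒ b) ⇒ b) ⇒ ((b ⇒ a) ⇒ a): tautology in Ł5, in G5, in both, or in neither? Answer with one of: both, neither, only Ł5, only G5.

In Ł5: every assignment gives 1 — tautology.
In G5: at a = 1/4, b = 0 the value is 1/4 — not a tautology.

only Ł5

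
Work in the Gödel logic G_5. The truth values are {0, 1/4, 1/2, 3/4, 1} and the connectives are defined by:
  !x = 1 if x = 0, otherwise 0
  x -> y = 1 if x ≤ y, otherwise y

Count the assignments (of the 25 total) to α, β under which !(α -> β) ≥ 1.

value 1: 4 assignments (counts)
value 0: 21 assignments
So 4 of the 25 assignments meet the threshold.

4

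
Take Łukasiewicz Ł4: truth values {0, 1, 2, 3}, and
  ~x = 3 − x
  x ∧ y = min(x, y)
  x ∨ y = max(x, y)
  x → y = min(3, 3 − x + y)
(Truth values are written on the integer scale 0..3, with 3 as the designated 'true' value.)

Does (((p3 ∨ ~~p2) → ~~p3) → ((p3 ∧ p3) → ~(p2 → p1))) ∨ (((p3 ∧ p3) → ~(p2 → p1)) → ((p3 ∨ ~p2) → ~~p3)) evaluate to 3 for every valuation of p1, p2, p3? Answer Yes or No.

No

Counterexample: take p1 = 0, p2 = 0, p3 = 1.
~p2 = ~0 = 3
~~p2 = ~3 = 0
p3 ∨ ~~p2 = 1 ∨ 0 = 1
~p3 = ~1 = 2
~~p3 = ~2 = 1
(p3 ∨ ~~p2) → ~~p3 = 1 → 1 = 3
p3 ∧ p3 = 1 ∧ 1 = 1
p2 → p1 = 0 → 0 = 3
~(p2 → p1) = ~3 = 0
(p3 ∧ p3) → ~(p2 → p1) = 1 → 0 = 2
((p3 ∨ ~~p2) → ~~p3) → ((p3 ∧ p3) → ~(p2 → p1)) = 3 → 2 = 2
p3 ∧ p3 = 1 ∧ 1 = 1
p2 → p1 = 0 → 0 = 3
~(p2 → p1) = ~3 = 0
(p3 ∧ p3) → ~(p2 → p1) = 1 → 0 = 2
~p2 = ~0 = 3
p3 ∨ ~p2 = 1 ∨ 3 = 3
~p3 = ~1 = 2
~~p3 = ~2 = 1
(p3 ∨ ~p2) → ~~p3 = 3 → 1 = 1
((p3 ∧ p3) → ~(p2 → p1)) → ((p3 ∨ ~p2) → ~~p3) = 2 → 1 = 2
(((p3 ∨ ~~p2) → ~~p3) → ((p3 ∧ p3) → ~(p2 → p1))) ∨ (((p3 ∧ p3) → ~(p2 → p1)) → ((p3 ∨ ~p2) → ~~p3)) = 2 ∨ 2 = 2
This gives 2 ≠ 3.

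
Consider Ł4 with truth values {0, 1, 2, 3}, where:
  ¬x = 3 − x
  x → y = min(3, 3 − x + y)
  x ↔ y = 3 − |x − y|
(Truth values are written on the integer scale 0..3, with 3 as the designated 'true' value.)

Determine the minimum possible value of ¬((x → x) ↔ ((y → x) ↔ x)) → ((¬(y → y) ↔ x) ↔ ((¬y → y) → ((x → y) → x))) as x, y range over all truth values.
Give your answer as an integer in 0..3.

Take x = 0, y = 1:
x → x = 0 → 0 = 3
y → x = 1 → 0 = 2
(y → x) ↔ x = 2 ↔ 0 = 1
(x → x) ↔ ((y → x) ↔ x) = 3 ↔ 1 = 1
¬((x → x) ↔ ((y → x) ↔ x)) = ¬1 = 2
y → y = 1 → 1 = 3
¬(y → y) = ¬3 = 0
¬(y → y) ↔ x = 0 ↔ 0 = 3
¬y = ¬1 = 2
¬y → y = 2 → 1 = 2
x → y = 0 → 1 = 3
(x → y) → x = 3 → 0 = 0
(¬y → y) → ((x → y) → x) = 2 → 0 = 1
(¬(y → y) ↔ x) ↔ ((¬y → y) → ((x → y) → x)) = 3 ↔ 1 = 1
¬((x → x) ↔ ((y → x) ↔ x)) → ((¬(y → y) ↔ x) ↔ ((¬y → y) → ((x → y) → x))) = 2 → 1 = 2
No assignment yields a value below 2, so this is the minimum.

2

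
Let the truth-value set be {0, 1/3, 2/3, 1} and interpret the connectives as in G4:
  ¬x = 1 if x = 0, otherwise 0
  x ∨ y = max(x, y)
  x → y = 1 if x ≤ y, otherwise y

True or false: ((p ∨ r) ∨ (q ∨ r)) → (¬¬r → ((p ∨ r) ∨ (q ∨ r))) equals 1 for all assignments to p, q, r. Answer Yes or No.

Yes

At p = 1, q = 2/3, r = 1/3, for instance:
p ∨ r = 1 ∨ 1/3 = 1
q ∨ r = 2/3 ∨ 1/3 = 2/3
(p ∨ r) ∨ (q ∨ r) = 1 ∨ 2/3 = 1
¬r = ¬1/3 = 0
¬¬r = ¬0 = 1
¬¬r → ((p ∨ r) ∨ (q ∨ r)) = 1 → 1 = 1
((p ∨ r) ∨ (q ∨ r)) → (¬¬r → ((p ∨ r) ∨ (q ∨ r))) = 1 → 1 = 1
and checking the remaining 63 assignments likewise gives ≥ 1 in every case.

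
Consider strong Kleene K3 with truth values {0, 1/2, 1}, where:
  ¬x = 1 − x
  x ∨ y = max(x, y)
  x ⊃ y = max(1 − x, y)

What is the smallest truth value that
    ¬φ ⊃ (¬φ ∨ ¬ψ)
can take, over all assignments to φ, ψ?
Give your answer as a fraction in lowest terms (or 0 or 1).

1/2

Take φ = 1/2, ψ = 1/2:
¬φ = ¬1/2 = 1/2
¬φ = ¬1/2 = 1/2
¬ψ = ¬1/2 = 1/2
¬φ ∨ ¬ψ = 1/2 ∨ 1/2 = 1/2
¬φ ⊃ (¬φ ∨ ¬ψ) = 1/2 ⊃ 1/2 = 1/2
No assignment yields a value below 1/2, so this is the minimum.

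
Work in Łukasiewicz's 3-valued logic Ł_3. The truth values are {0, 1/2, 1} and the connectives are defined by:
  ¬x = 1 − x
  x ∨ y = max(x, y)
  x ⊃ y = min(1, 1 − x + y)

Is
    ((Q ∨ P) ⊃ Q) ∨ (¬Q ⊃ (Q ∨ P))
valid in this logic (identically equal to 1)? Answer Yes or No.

Counterexample: take P = 1/2, Q = 0.
Q ∨ P = 0 ∨ 1/2 = 1/2
(Q ∨ P) ⊃ Q = 1/2 ⊃ 0 = 1/2
¬Q = ¬0 = 1
Q ∨ P = 0 ∨ 1/2 = 1/2
¬Q ⊃ (Q ∨ P) = 1 ⊃ 1/2 = 1/2
((Q ∨ P) ⊃ Q) ∨ (¬Q ⊃ (Q ∨ P)) = 1/2 ∨ 1/2 = 1/2
This gives 1/2 ≠ 1.

No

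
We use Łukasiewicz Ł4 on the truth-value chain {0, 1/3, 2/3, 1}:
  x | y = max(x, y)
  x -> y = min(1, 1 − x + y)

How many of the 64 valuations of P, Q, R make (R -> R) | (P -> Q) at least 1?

value 1: 64 assignments (counts)
So 64 of the 64 assignments meet the threshold.

64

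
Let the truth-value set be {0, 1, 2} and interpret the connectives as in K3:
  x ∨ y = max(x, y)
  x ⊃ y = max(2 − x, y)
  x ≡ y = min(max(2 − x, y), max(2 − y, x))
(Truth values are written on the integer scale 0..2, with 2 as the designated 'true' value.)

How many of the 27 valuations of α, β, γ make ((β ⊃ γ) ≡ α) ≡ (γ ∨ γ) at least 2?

value 2: 5 assignments (counts)
value 1: 17 assignments
value 0: 5 assignments
So 5 of the 27 assignments meet the threshold.

5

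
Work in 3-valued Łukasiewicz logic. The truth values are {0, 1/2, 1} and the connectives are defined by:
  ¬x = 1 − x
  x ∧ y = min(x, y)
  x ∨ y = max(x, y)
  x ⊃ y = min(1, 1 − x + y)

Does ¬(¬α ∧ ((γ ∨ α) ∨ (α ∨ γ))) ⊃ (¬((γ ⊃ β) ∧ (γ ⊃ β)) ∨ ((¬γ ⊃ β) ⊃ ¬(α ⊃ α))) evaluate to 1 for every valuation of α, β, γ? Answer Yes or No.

No

Counterexample: take α = 0, β = 1/2, γ = 0.
¬α = ¬0 = 1
γ ∨ α = 0 ∨ 0 = 0
α ∨ γ = 0 ∨ 0 = 0
(γ ∨ α) ∨ (α ∨ γ) = 0 ∨ 0 = 0
¬α ∧ ((γ ∨ α) ∨ (α ∨ γ)) = 1 ∧ 0 = 0
¬(¬α ∧ ((γ ∨ α) ∨ (α ∨ γ))) = ¬0 = 1
γ ⊃ β = 0 ⊃ 1/2 = 1
γ ⊃ β = 0 ⊃ 1/2 = 1
(γ ⊃ β) ∧ (γ ⊃ β) = 1 ∧ 1 = 1
¬((γ ⊃ β) ∧ (γ ⊃ β)) = ¬1 = 0
¬γ = ¬0 = 1
¬γ ⊃ β = 1 ⊃ 1/2 = 1/2
α ⊃ α = 0 ⊃ 0 = 1
¬(α ⊃ α) = ¬1 = 0
(¬γ ⊃ β) ⊃ ¬(α ⊃ α) = 1/2 ⊃ 0 = 1/2
¬((γ ⊃ β) ∧ (γ ⊃ β)) ∨ ((¬γ ⊃ β) ⊃ ¬(α ⊃ α)) = 0 ∨ 1/2 = 1/2
¬(¬α ∧ ((γ ∨ α) ∨ (α ∨ γ))) ⊃ (¬((γ ⊃ β) ∧ (γ ⊃ β)) ∨ ((¬γ ⊃ β) ⊃ ¬(α ⊃ α))) = 1 ⊃ 1/2 = 1/2
This gives 1/2 ≠ 1.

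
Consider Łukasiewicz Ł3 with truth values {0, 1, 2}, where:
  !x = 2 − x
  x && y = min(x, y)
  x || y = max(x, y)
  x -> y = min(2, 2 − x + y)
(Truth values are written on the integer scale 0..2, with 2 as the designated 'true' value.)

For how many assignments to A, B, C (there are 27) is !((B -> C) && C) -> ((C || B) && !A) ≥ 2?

16

value 2: 16 assignments (counts)
value 1: 6 assignments
value 0: 5 assignments
So 16 of the 27 assignments meet the threshold.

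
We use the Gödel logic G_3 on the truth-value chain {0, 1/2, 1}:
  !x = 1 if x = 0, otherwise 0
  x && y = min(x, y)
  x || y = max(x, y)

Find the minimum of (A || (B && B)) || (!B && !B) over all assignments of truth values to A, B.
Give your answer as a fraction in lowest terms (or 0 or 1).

Take A = 0, B = 1/2:
B && B = 1/2 && 1/2 = 1/2
A || (B && B) = 0 || 1/2 = 1/2
!B = !1/2 = 0
!B = !1/2 = 0
!B && !B = 0 && 0 = 0
(A || (B && B)) || (!B && !B) = 1/2 || 0 = 1/2
No assignment yields a value below 1/2, so this is the minimum.

1/2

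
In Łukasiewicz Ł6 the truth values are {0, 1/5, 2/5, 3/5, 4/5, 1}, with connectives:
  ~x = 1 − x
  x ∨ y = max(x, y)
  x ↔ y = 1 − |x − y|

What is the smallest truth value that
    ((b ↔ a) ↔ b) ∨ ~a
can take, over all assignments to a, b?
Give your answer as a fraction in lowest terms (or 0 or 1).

Take a = 2/5, b = 0:
b ↔ a = 0 ↔ 2/5 = 3/5
(b ↔ a) ↔ b = 3/5 ↔ 0 = 2/5
~a = ~2/5 = 3/5
((b ↔ a) ↔ b) ∨ ~a = 2/5 ∨ 3/5 = 3/5
No assignment yields a value below 3/5, so this is the minimum.

3/5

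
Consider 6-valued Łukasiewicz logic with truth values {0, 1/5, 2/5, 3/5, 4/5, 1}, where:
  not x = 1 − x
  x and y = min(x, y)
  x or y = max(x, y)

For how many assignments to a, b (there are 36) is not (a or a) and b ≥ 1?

value 1: 1 assignment (counts)
value 4/5: 3 assignments
value 3/5: 5 assignments
value 2/5: 7 assignments
value 1/5: 9 assignments
value 0: 11 assignments
So 1 of the 36 assignments meets the threshold.

1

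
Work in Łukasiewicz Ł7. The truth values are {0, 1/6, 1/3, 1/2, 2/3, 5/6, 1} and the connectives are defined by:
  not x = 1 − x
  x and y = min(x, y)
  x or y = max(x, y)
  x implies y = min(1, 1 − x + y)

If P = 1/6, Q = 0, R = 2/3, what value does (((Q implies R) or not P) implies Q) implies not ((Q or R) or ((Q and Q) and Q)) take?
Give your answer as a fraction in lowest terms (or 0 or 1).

1

Q implies R = 0 implies 2/3 = 1
not P = not 1/6 = 5/6
(Q implies R) or not P = 1 or 5/6 = 1
((Q implies R) or not P) implies Q = 1 implies 0 = 0
Q or R = 0 or 2/3 = 2/3
Q and Q = 0 and 0 = 0
(Q and Q) and Q = 0 and 0 = 0
(Q or R) or ((Q and Q) and Q) = 2/3 or 0 = 2/3
not ((Q or R) or ((Q and Q) and Q)) = not 2/3 = 1/3
(((Q implies R) or not P) implies Q) implies not ((Q or R) or ((Q and Q) and Q)) = 0 implies 1/3 = 1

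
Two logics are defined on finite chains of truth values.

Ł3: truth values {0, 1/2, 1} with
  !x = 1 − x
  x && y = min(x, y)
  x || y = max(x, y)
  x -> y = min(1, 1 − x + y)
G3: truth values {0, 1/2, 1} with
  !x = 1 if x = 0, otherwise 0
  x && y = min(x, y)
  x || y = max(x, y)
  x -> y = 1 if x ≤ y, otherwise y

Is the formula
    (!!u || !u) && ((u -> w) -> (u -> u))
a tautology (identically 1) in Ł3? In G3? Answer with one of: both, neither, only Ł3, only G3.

only G3

In Ł3: at u = 1/2, w = 0 the value is 1/2 — not a tautology.
In G3: every assignment gives 1 — tautology.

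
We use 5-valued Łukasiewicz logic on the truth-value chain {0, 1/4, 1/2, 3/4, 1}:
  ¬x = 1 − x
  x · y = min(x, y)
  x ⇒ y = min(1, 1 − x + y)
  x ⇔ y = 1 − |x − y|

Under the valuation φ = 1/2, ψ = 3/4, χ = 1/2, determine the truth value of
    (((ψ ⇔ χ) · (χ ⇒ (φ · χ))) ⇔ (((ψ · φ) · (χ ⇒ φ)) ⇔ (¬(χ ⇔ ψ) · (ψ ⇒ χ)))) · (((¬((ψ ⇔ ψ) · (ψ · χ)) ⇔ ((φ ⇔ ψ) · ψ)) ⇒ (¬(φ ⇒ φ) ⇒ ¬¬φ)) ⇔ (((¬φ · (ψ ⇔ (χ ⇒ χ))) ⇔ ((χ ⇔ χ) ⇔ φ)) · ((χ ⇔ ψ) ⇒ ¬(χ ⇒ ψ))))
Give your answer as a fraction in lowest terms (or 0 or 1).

ψ ⇔ χ = 3/4 ⇔ 1/2 = 3/4
φ · χ = 1/2 · 1/2 = 1/2
χ ⇒ (φ · χ) = 1/2 ⇒ 1/2 = 1
(ψ ⇔ χ) · (χ ⇒ (φ · χ)) = 3/4 · 1 = 3/4
ψ · φ = 3/4 · 1/2 = 1/2
χ ⇒ φ = 1/2 ⇒ 1/2 = 1
(ψ · φ) · (χ ⇒ φ) = 1/2 · 1 = 1/2
χ ⇔ ψ = 1/2 ⇔ 3/4 = 3/4
¬(χ ⇔ ψ) = ¬3/4 = 1/4
ψ ⇒ χ = 3/4 ⇒ 1/2 = 3/4
¬(χ ⇔ ψ) · (ψ ⇒ χ) = 1/4 · 3/4 = 1/4
((ψ · φ) · (χ ⇒ φ)) ⇔ (¬(χ ⇔ ψ) · (ψ ⇒ χ)) = 1/2 ⇔ 1/4 = 3/4
((ψ ⇔ χ) · (χ ⇒ (φ · χ))) ⇔ (((ψ · φ) · (χ ⇒ φ)) ⇔ (¬(χ ⇔ ψ) · (ψ ⇒ χ))) = 3/4 ⇔ 3/4 = 1
ψ ⇔ ψ = 3/4 ⇔ 3/4 = 1
ψ · χ = 3/4 · 1/2 = 1/2
(ψ ⇔ ψ) · (ψ · χ) = 1 · 1/2 = 1/2
¬((ψ ⇔ ψ) · (ψ · χ)) = ¬1/2 = 1/2
φ ⇔ ψ = 1/2 ⇔ 3/4 = 3/4
(φ ⇔ ψ) · ψ = 3/4 · 3/4 = 3/4
¬((ψ ⇔ ψ) · (ψ · χ)) ⇔ ((φ ⇔ ψ) · ψ) = 1/2 ⇔ 3/4 = 3/4
φ ⇒ φ = 1/2 ⇒ 1/2 = 1
¬(φ ⇒ φ) = ¬1 = 0
¬φ = ¬1/2 = 1/2
¬¬φ = ¬1/2 = 1/2
¬(φ ⇒ φ) ⇒ ¬¬φ = 0 ⇒ 1/2 = 1
(¬((ψ ⇔ ψ) · (ψ · χ)) ⇔ ((φ ⇔ ψ) · ψ)) ⇒ (¬(φ ⇒ φ) ⇒ ¬¬φ) = 3/4 ⇒ 1 = 1
¬φ = ¬1/2 = 1/2
χ ⇒ χ = 1/2 ⇒ 1/2 = 1
ψ ⇔ (χ ⇒ χ) = 3/4 ⇔ 1 = 3/4
¬φ · (ψ ⇔ (χ ⇒ χ)) = 1/2 · 3/4 = 1/2
χ ⇔ χ = 1/2 ⇔ 1/2 = 1
(χ ⇔ χ) ⇔ φ = 1 ⇔ 1/2 = 1/2
(¬φ · (ψ ⇔ (χ ⇒ χ))) ⇔ ((χ ⇔ χ) ⇔ φ) = 1/2 ⇔ 1/2 = 1
χ ⇔ ψ = 1/2 ⇔ 3/4 = 3/4
χ ⇒ ψ = 1/2 ⇒ 3/4 = 1
¬(χ ⇒ ψ) = ¬1 = 0
(χ ⇔ ψ) ⇒ ¬(χ ⇒ ψ) = 3/4 ⇒ 0 = 1/4
((¬φ · (ψ ⇔ (χ ⇒ χ))) ⇔ ((χ ⇔ χ) ⇔ φ)) · ((χ ⇔ ψ) ⇒ ¬(χ ⇒ ψ)) = 1 · 1/4 = 1/4
((¬((ψ ⇔ ψ) · (ψ · χ)) ⇔ ((φ ⇔ ψ) · ψ)) ⇒ (¬(φ ⇒ φ) ⇒ ¬¬φ)) ⇔ (((¬φ · (ψ ⇔ (χ ⇒ χ))) ⇔ ((χ ⇔ χ) ⇔ φ)) · ((χ ⇔ ψ) ⇒ ¬(χ ⇒ ψ))) = 1 ⇔ 1/4 = 1/4
(((ψ ⇔ χ) · (χ ⇒ (φ · χ))) ⇔ (((ψ · φ) · (χ ⇒ φ)) ⇔ (¬(χ ⇔ ψ) · (ψ ⇒ χ)))) · (((¬((ψ ⇔ ψ) · (ψ · χ)) ⇔ ((φ ⇔ ψ) · ψ)) ⇒ (¬(φ ⇒ φ) ⇒ ¬¬φ)) ⇔ (((¬φ · (ψ ⇔ (χ ⇒ χ))) ⇔ ((χ ⇔ χ) ⇔ φ)) · ((χ ⇔ ψ) ⇒ ¬(χ ⇒ ψ)))) = 1 · 1/4 = 1/4

1/4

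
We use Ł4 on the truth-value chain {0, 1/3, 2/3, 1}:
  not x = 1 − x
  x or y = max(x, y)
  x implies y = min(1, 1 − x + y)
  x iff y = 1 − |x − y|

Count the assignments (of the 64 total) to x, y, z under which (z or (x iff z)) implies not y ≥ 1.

29

value 1: 29 assignments (counts)
value 2/3: 15 assignments
value 1/3: 13 assignments
value 0: 7 assignments
So 29 of the 64 assignments meet the threshold.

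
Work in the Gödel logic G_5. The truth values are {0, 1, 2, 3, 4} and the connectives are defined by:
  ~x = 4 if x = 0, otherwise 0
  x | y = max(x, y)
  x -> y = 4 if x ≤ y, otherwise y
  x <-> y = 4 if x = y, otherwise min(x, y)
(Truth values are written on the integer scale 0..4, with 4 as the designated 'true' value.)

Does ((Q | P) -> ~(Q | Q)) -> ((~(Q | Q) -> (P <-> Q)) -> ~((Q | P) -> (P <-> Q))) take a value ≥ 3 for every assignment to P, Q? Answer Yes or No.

No

Counterexample: take P = 0, Q = 0.
Q | P = 0 | 0 = 0
Q | Q = 0 | 0 = 0
~(Q | Q) = ~0 = 4
(Q | P) -> ~(Q | Q) = 0 -> 4 = 4
Q | Q = 0 | 0 = 0
~(Q | Q) = ~0 = 4
P <-> Q = 0 <-> 0 = 4
~(Q | Q) -> (P <-> Q) = 4 -> 4 = 4
Q | P = 0 | 0 = 0
(Q | P) -> (P <-> Q) = 0 -> 4 = 4
~((Q | P) -> (P <-> Q)) = ~4 = 0
(~(Q | Q) -> (P <-> Q)) -> ~((Q | P) -> (P <-> Q)) = 4 -> 0 = 0
((Q | P) -> ~(Q | Q)) -> ((~(Q | Q) -> (P <-> Q)) -> ~((Q | P) -> (P <-> Q))) = 4 -> 0 = 0
This gives 0, which is below 3.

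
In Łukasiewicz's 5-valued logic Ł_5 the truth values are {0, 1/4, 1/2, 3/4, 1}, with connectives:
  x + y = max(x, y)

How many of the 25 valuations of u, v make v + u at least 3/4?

value 1: 9 assignments (counts)
value 3/4: 7 assignments (counts)
value 1/2: 5 assignments
value 1/4: 3 assignments
value 0: 1 assignment
So 16 of the 25 assignments meet the threshold.

16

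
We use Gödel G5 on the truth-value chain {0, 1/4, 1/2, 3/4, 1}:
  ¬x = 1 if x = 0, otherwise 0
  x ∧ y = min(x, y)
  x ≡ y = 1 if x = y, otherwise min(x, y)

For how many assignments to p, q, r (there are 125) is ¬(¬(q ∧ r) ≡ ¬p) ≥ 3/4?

value 1: 52 assignments (counts)
value 0: 73 assignments
So 52 of the 125 assignments meet the threshold.

52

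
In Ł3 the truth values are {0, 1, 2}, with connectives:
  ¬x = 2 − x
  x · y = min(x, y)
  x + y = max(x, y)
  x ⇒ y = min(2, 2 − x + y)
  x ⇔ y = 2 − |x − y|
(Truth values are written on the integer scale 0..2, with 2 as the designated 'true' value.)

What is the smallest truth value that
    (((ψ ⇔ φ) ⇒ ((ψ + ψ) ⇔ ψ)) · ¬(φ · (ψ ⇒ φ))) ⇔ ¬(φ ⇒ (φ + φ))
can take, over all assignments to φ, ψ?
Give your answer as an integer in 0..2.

0

Take φ = 0, ψ = 0:
ψ ⇔ φ = 0 ⇔ 0 = 2
ψ + ψ = 0 + 0 = 0
(ψ + ψ) ⇔ ψ = 0 ⇔ 0 = 2
(ψ ⇔ φ) ⇒ ((ψ + ψ) ⇔ ψ) = 2 ⇒ 2 = 2
ψ ⇒ φ = 0 ⇒ 0 = 2
φ · (ψ ⇒ φ) = 0 · 2 = 0
¬(φ · (ψ ⇒ φ)) = ¬0 = 2
((ψ ⇔ φ) ⇒ ((ψ + ψ) ⇔ ψ)) · ¬(φ · (ψ ⇒ φ)) = 2 · 2 = 2
φ + φ = 0 + 0 = 0
φ ⇒ (φ + φ) = 0 ⇒ 0 = 2
¬(φ ⇒ (φ + φ)) = ¬2 = 0
(((ψ ⇔ φ) ⇒ ((ψ + ψ) ⇔ ψ)) · ¬(φ · (ψ ⇒ φ))) ⇔ ¬(φ ⇒ (φ + φ)) = 2 ⇔ 0 = 0
No assignment yields a value below 0, so this is the minimum.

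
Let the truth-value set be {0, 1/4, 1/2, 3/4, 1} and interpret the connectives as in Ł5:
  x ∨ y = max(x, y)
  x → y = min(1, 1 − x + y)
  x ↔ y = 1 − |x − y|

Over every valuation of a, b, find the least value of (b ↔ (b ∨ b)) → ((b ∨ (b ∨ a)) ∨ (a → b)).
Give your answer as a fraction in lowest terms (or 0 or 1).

Take a = 1/2, b = 0:
b ∨ b = 0 ∨ 0 = 0
b ↔ (b ∨ b) = 0 ↔ 0 = 1
b ∨ a = 0 ∨ 1/2 = 1/2
b ∨ (b ∨ a) = 0 ∨ 1/2 = 1/2
a → b = 1/2 → 0 = 1/2
(b ∨ (b ∨ a)) ∨ (a → b) = 1/2 ∨ 1/2 = 1/2
(b ↔ (b ∨ b)) → ((b ∨ (b ∨ a)) ∨ (a → b)) = 1 → 1/2 = 1/2
No assignment yields a value below 1/2, so this is the minimum.

1/2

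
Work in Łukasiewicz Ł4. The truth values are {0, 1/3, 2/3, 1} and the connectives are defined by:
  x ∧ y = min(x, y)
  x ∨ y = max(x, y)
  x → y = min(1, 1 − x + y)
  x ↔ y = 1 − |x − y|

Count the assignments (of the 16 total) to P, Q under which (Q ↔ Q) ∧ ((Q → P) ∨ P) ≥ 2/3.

P = 0, Q = 0 ↦ 1  ≥
P = 0, Q = 1/3 ↦ 2/3  ≥
P = 0, Q = 2/3 ↦ 1/3  <
P = 0, Q = 1 ↦ 0  <
P = 1/3, Q = 0 ↦ 1  ≥
P = 1/3, Q = 1/3 ↦ 1  ≥
P = 1/3, Q = 2/3 ↦ 2/3  ≥
P = 1/3, Q = 1 ↦ 1/3  <
P = 2/3, Q = 0 ↦ 1  ≥
P = 2/3, Q = 1/3 ↦ 1  ≥
P = 2/3, Q = 2/3 ↦ 1  ≥
P = 2/3, Q = 1 ↦ 2/3  ≥
P = 1, Q = 0 ↦ 1  ≥
P = 1, Q = 1/3 ↦ 1  ≥
P = 1, Q = 2/3 ↦ 1  ≥
P = 1, Q = 1 ↦ 1  ≥
So 13 of the 16 assignments meet the threshold.

13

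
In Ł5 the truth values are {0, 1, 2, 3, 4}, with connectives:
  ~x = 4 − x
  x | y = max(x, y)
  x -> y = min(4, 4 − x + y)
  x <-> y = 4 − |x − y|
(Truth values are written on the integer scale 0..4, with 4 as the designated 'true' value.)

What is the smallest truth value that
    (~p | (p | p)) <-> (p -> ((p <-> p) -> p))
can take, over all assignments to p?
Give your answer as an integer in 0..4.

2

Take p = 2:
~p = ~2 = 2
p | p = 2 | 2 = 2
~p | (p | p) = 2 | 2 = 2
p <-> p = 2 <-> 2 = 4
(p <-> p) -> p = 4 -> 2 = 2
p -> ((p <-> p) -> p) = 2 -> 2 = 4
(~p | (p | p)) <-> (p -> ((p <-> p) -> p)) = 2 <-> 4 = 2
No assignment yields a value below 2, so this is the minimum.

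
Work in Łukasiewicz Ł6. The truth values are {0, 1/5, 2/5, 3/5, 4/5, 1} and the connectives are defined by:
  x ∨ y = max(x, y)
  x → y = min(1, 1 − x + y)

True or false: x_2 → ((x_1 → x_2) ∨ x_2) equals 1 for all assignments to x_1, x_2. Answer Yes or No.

At x_1 = 1, x_2 = 2/5, for instance:
x_1 → x_2 = 1 → 2/5 = 2/5
(x_1 → x_2) ∨ x_2 = 2/5 ∨ 2/5 = 2/5
x_2 → ((x_1 → x_2) ∨ x_2) = 2/5 → 2/5 = 1
and checking the remaining 35 assignments likewise gives ≥ 1 in every case.

Yes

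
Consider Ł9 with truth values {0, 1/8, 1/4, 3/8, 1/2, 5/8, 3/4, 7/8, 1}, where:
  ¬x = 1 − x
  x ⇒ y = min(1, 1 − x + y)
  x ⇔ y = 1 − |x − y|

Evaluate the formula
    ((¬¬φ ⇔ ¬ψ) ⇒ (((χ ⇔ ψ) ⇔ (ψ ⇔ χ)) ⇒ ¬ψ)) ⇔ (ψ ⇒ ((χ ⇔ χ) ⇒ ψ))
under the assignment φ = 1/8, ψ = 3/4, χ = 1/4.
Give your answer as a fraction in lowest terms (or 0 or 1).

¬φ = ¬1/8 = 7/8
¬¬φ = ¬7/8 = 1/8
¬ψ = ¬3/4 = 1/4
¬¬φ ⇔ ¬ψ = 1/8 ⇔ 1/4 = 7/8
χ ⇔ ψ = 1/4 ⇔ 3/4 = 1/2
ψ ⇔ χ = 3/4 ⇔ 1/4 = 1/2
(χ ⇔ ψ) ⇔ (ψ ⇔ χ) = 1/2 ⇔ 1/2 = 1
¬ψ = ¬3/4 = 1/4
((χ ⇔ ψ) ⇔ (ψ ⇔ χ)) ⇒ ¬ψ = 1 ⇒ 1/4 = 1/4
(¬¬φ ⇔ ¬ψ) ⇒ (((χ ⇔ ψ) ⇔ (ψ ⇔ χ)) ⇒ ¬ψ) = 7/8 ⇒ 1/4 = 3/8
χ ⇔ χ = 1/4 ⇔ 1/4 = 1
(χ ⇔ χ) ⇒ ψ = 1 ⇒ 3/4 = 3/4
ψ ⇒ ((χ ⇔ χ) ⇒ ψ) = 3/4 ⇒ 3/4 = 1
((¬¬φ ⇔ ¬ψ) ⇒ (((χ ⇔ ψ) ⇔ (ψ ⇔ χ)) ⇒ ¬ψ)) ⇔ (ψ ⇒ ((χ ⇔ χ) ⇒ ψ)) = 3/8 ⇔ 1 = 3/8

3/8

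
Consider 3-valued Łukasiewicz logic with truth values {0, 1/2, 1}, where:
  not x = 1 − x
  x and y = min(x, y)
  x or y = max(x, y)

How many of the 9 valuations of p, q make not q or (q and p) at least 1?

p = 0, q = 0 ↦ 1  ≥
p = 0, q = 1/2 ↦ 1/2  <
p = 0, q = 1 ↦ 0  <
p = 1/2, q = 0 ↦ 1  ≥
p = 1/2, q = 1/2 ↦ 1/2  <
p = 1/2, q = 1 ↦ 1/2  <
p = 1, q = 0 ↦ 1  ≥
p = 1, q = 1/2 ↦ 1/2  <
p = 1, q = 1 ↦ 1  ≥
So 4 of the 9 assignments meet the threshold.

4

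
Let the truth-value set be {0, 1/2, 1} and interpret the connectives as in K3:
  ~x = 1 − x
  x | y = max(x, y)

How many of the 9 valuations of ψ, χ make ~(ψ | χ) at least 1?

1

ψ = 0, χ = 0 ↦ 1  ≥
ψ = 0, χ = 1/2 ↦ 1/2  <
ψ = 0, χ = 1 ↦ 0  <
ψ = 1/2, χ = 0 ↦ 1/2  <
ψ = 1/2, χ = 1/2 ↦ 1/2  <
ψ = 1/2, χ = 1 ↦ 0  <
ψ = 1, χ = 0 ↦ 0  <
ψ = 1, χ = 1/2 ↦ 0  <
ψ = 1, χ = 1 ↦ 0  <
So 1 of the 9 assignments meets the threshold.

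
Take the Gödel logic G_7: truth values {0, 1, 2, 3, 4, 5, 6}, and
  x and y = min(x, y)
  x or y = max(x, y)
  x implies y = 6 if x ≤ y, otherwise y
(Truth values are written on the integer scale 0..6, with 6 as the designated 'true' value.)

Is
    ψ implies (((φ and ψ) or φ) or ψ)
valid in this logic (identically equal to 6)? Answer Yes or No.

At φ = 4, ψ = 3, for instance:
φ and ψ = 4 and 3 = 3
(φ and ψ) or φ = 3 or 4 = 4
((φ and ψ) or φ) or ψ = 4 or 3 = 4
ψ implies (((φ and ψ) or φ) or ψ) = 3 implies 4 = 6
and checking the remaining 48 assignments likewise gives ≥ 6 in every case.

Yes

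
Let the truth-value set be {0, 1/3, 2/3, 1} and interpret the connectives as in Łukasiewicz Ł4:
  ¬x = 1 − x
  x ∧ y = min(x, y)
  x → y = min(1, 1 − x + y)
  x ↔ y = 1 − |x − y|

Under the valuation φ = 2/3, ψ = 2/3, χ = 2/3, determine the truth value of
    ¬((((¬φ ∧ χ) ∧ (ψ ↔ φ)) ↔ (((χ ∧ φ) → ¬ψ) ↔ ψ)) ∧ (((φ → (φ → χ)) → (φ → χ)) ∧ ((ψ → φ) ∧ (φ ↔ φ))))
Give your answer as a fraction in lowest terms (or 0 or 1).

2/3

¬φ = ¬2/3 = 1/3
¬φ ∧ χ = 1/3 ∧ 2/3 = 1/3
ψ ↔ φ = 2/3 ↔ 2/3 = 1
(¬φ ∧ χ) ∧ (ψ ↔ φ) = 1/3 ∧ 1 = 1/3
χ ∧ φ = 2/3 ∧ 2/3 = 2/3
¬ψ = ¬2/3 = 1/3
(χ ∧ φ) → ¬ψ = 2/3 → 1/3 = 2/3
((χ ∧ φ) → ¬ψ) ↔ ψ = 2/3 ↔ 2/3 = 1
((¬φ ∧ χ) ∧ (ψ ↔ φ)) ↔ (((χ ∧ φ) → ¬ψ) ↔ ψ) = 1/3 ↔ 1 = 1/3
φ → χ = 2/3 → 2/3 = 1
φ → (φ → χ) = 2/3 → 1 = 1
φ → χ = 2/3 → 2/3 = 1
(φ → (φ → χ)) → (φ → χ) = 1 → 1 = 1
ψ → φ = 2/3 → 2/3 = 1
φ ↔ φ = 2/3 ↔ 2/3 = 1
(ψ → φ) ∧ (φ ↔ φ) = 1 ∧ 1 = 1
((φ → (φ → χ)) → (φ → χ)) ∧ ((ψ → φ) ∧ (φ ↔ φ)) = 1 ∧ 1 = 1
(((¬φ ∧ χ) ∧ (ψ ↔ φ)) ↔ (((χ ∧ φ) → ¬ψ) ↔ ψ)) ∧ (((φ → (φ → χ)) → (φ → χ)) ∧ ((ψ → φ) ∧ (φ ↔ φ))) = 1/3 ∧ 1 = 1/3
¬((((¬φ ∧ χ) ∧ (ψ ↔ φ)) ↔ (((χ ∧ φ) → ¬ψ) ↔ ψ)) ∧ (((φ → (φ → χ)) → (φ → χ)) ∧ ((ψ → φ) ∧ (φ ↔ φ)))) = ¬1/3 = 2/3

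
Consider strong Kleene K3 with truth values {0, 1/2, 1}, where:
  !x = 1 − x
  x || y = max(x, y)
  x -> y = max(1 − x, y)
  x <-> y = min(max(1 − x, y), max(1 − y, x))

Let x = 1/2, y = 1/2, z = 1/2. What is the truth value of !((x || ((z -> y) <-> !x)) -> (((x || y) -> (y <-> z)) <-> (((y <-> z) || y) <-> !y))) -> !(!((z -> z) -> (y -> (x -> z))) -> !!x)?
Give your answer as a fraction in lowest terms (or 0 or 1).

z -> y = 1/2 -> 1/2 = 1/2
!x = !1/2 = 1/2
(z -> y) <-> !x = 1/2 <-> 1/2 = 1/2
x || ((z -> y) <-> !x) = 1/2 || 1/2 = 1/2
x || y = 1/2 || 1/2 = 1/2
y <-> z = 1/2 <-> 1/2 = 1/2
(x || y) -> (y <-> z) = 1/2 -> 1/2 = 1/2
y <-> z = 1/2 <-> 1/2 = 1/2
(y <-> z) || y = 1/2 || 1/2 = 1/2
!y = !1/2 = 1/2
((y <-> z) || y) <-> !y = 1/2 <-> 1/2 = 1/2
((x || y) -> (y <-> z)) <-> (((y <-> z) || y) <-> !y) = 1/2 <-> 1/2 = 1/2
(x || ((z -> y) <-> !x)) -> (((x || y) -> (y <-> z)) <-> (((y <-> z) || y) <-> !y)) = 1/2 -> 1/2 = 1/2
!((x || ((z -> y) <-> !x)) -> (((x || y) -> (y <-> z)) <-> (((y <-> z) || y) <-> !y))) = !1/2 = 1/2
z -> z = 1/2 -> 1/2 = 1/2
x -> z = 1/2 -> 1/2 = 1/2
y -> (x -> z) = 1/2 -> 1/2 = 1/2
(z -> z) -> (y -> (x -> z)) = 1/2 -> 1/2 = 1/2
!((z -> z) -> (y -> (x -> z))) = !1/2 = 1/2
!x = !1/2 = 1/2
!!x = !1/2 = 1/2
!((z -> z) -> (y -> (x -> z))) -> !!x = 1/2 -> 1/2 = 1/2
!(!((z -> z) -> (y -> (x -> z))) -> !!x) = !1/2 = 1/2
!((x || ((z -> y) <-> !x)) -> (((x || y) -> (y <-> z)) <-> (((y <-> z) || y) <-> !y))) -> !(!((z -> z) -> (y -> (x -> z))) -> !!x) = 1/2 -> 1/2 = 1/2

1/2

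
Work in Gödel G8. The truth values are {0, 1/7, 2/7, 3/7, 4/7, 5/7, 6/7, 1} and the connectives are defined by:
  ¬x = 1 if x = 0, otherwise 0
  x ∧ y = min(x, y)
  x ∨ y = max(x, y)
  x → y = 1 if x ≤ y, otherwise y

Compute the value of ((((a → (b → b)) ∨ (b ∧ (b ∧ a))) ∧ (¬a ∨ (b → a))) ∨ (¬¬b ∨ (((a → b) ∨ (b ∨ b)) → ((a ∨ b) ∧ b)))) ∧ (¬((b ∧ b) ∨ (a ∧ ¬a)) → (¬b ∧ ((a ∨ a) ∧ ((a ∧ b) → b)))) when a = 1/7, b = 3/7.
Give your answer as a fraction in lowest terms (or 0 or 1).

1

b → b = 3/7 → 3/7 = 1
a → (b → b) = 1/7 → 1 = 1
b ∧ a = 3/7 ∧ 1/7 = 1/7
b ∧ (b ∧ a) = 3/7 ∧ 1/7 = 1/7
(a → (b → b)) ∨ (b ∧ (b ∧ a)) = 1 ∨ 1/7 = 1
¬a = ¬1/7 = 0
b → a = 3/7 → 1/7 = 1/7
¬a ∨ (b → a) = 0 ∨ 1/7 = 1/7
((a → (b → b)) ∨ (b ∧ (b ∧ a))) ∧ (¬a ∨ (b → a)) = 1 ∧ 1/7 = 1/7
¬b = ¬3/7 = 0
¬¬b = ¬0 = 1
a → b = 1/7 → 3/7 = 1
b ∨ b = 3/7 ∨ 3/7 = 3/7
(a → b) ∨ (b ∨ b) = 1 ∨ 3/7 = 1
a ∨ b = 1/7 ∨ 3/7 = 3/7
(a ∨ b) ∧ b = 3/7 ∧ 3/7 = 3/7
((a → b) ∨ (b ∨ b)) → ((a ∨ b) ∧ b) = 1 → 3/7 = 3/7
¬¬b ∨ (((a → b) ∨ (b ∨ b)) → ((a ∨ b) ∧ b)) = 1 ∨ 3/7 = 1
(((a → (b → b)) ∨ (b ∧ (b ∧ a))) ∧ (¬a ∨ (b → a))) ∨ (¬¬b ∨ (((a → b) ∨ (b ∨ b)) → ((a ∨ b) ∧ b))) = 1/7 ∨ 1 = 1
b ∧ b = 3/7 ∧ 3/7 = 3/7
¬a = ¬1/7 = 0
a ∧ ¬a = 1/7 ∧ 0 = 0
(b ∧ b) ∨ (a ∧ ¬a) = 3/7 ∨ 0 = 3/7
¬((b ∧ b) ∨ (a ∧ ¬a)) = ¬3/7 = 0
¬b = ¬3/7 = 0
a ∨ a = 1/7 ∨ 1/7 = 1/7
a ∧ b = 1/7 ∧ 3/7 = 1/7
(a ∧ b) → b = 1/7 → 3/7 = 1
(a ∨ a) ∧ ((a ∧ b) → b) = 1/7 ∧ 1 = 1/7
¬b ∧ ((a ∨ a) ∧ ((a ∧ b) → b)) = 0 ∧ 1/7 = 0
¬((b ∧ b) ∨ (a ∧ ¬a)) → (¬b ∧ ((a ∨ a) ∧ ((a ∧ b) → b))) = 0 → 0 = 1
((((a → (b → b)) ∨ (b ∧ (b ∧ a))) ∧ (¬a ∨ (b → a))) ∨ (¬¬b ∨ (((a → b) ∨ (b ∨ b)) → ((a ∨ b) ∧ b)))) ∧ (¬((b ∧ b) ∨ (a ∧ ¬a)) → (¬b ∧ ((a ∨ a) ∧ ((a ∧ b) → b)))) = 1 ∧ 1 = 1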